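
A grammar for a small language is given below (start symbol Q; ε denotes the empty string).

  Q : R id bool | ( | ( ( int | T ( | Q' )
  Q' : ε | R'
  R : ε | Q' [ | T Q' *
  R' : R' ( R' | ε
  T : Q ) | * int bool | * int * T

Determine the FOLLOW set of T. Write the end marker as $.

In Q : T (: add FIRST(() = { ( }.
In R : T Q' *: add FIRST(Q' *) = { (, * }.
In T : * int * T: T is at the end, add FOLLOW(T) = { (, * }.
Union: FOLLOW(T) = { (, * }.

{ (, * }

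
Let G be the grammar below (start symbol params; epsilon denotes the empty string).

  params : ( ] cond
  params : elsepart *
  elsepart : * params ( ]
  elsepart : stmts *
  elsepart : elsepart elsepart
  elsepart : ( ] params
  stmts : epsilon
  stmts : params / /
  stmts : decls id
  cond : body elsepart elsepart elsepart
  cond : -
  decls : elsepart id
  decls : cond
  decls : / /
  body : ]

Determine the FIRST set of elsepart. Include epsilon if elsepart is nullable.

elsepart : * params ( ] contributes {*}.
From elsepart : stmts *: stmts nullable, take FIRST(stmts) ∪ {*} = { (, *, -, /, ] }.
From elsepart : elsepart elsepart: add FIRST(elsepart) = { (, *, -, /, ] }.
elsepart : ( ] params contributes {(}.
Union: FIRST(elsepart) = { (, *, -, /, ] }.

{ (, *, -, /, ] }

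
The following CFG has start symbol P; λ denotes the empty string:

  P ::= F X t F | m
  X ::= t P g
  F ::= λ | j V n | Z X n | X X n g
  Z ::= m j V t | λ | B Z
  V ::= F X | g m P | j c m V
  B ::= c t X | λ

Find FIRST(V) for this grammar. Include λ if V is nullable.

From V ::= F X: F nullable, take FIRST(F) ∪ FIRST(X) = { c, j, m, t }.
V ::= g m P contributes {g}.
V ::= j c m V contributes {j}.
Union: FIRST(V) = { c, g, j, m, t }.

{ c, g, j, m, t }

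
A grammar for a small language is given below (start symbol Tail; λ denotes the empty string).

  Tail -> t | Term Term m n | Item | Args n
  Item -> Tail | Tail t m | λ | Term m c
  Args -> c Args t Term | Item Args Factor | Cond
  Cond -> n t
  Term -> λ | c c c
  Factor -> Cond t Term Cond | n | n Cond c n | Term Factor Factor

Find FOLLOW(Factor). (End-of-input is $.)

In Args -> Item Args Factor: Factor is at the end, add FOLLOW(Args) = { c, n, t }.
In Factor -> Term Factor Factor: add FIRST(Factor) = { c, n }.
In Factor -> Term Factor Factor: Factor is at the end, add FOLLOW(Factor) = { c, n, t }.
Union: FOLLOW(Factor) = { c, n, t }.

{ c, n, t }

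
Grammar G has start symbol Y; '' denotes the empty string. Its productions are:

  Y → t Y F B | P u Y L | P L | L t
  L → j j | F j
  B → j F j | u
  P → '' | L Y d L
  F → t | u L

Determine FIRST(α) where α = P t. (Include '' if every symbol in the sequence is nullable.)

{ j, t, u }

Add FIRST(P)\{''} = { j, t, u }; P is nullable, continue.
t is a terminal; add {t} and stop.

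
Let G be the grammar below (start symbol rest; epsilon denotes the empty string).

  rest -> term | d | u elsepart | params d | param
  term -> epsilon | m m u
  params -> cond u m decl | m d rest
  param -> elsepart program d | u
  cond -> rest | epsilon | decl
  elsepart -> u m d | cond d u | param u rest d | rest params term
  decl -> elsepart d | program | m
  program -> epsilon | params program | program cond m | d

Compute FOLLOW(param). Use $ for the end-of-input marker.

In rest -> param: param is at the end, add FOLLOW(rest) = { $, d, m, u }.
In elsepart -> param u rest d: add FIRST(u rest d) = { u }.
Union: FOLLOW(param) = { $, d, m, u }.

{ $, d, m, u }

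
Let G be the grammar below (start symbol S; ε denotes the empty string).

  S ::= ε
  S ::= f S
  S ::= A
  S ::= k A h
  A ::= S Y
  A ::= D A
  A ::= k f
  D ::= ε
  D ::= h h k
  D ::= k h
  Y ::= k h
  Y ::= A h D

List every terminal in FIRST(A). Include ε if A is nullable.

{ f, h, k }

From A ::= S Y: S nullable, take FIRST(S) ∪ FIRST(Y) = { f, h, k }.
From A ::= D A: D nullable, take FIRST(D) ∪ FIRST(A) = { f, h, k }.
A ::= k f contributes {k}.
Union: FIRST(A) = { f, h, k }.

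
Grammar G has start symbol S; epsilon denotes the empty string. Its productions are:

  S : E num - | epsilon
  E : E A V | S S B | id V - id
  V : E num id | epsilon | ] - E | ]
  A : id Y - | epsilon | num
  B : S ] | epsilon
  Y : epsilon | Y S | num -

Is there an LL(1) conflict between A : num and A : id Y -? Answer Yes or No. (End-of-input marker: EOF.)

No

FIRST(num) = { num } and FIRST(id Y -) = { id }.
The FIRST sets are disjoint and neither alternative is nullable — no conflict.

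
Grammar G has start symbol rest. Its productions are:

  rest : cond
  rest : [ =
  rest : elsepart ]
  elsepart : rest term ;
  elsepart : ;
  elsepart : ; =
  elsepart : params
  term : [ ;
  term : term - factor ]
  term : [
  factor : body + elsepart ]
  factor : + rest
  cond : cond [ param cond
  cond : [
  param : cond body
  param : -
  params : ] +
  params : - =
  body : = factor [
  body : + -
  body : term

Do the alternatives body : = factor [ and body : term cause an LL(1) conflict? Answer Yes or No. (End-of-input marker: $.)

No

FIRST(= factor [) = { = } and FIRST(term) = { [ }.
The FIRST sets are disjoint and neither alternative is nullable — no conflict.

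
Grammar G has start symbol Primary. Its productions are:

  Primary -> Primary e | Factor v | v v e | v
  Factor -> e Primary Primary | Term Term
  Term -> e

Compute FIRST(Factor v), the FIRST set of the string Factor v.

Add FIRST(Factor) = { e }; Factor is not nullable, stop.

{ e }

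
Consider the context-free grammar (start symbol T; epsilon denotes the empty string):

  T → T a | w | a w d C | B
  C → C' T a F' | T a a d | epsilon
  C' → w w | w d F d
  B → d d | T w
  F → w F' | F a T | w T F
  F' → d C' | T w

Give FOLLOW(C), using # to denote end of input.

In T → a w d C: C is at the end, add FOLLOW(T) = { #, a, d, w }.
Union: FOLLOW(C) = { #, a, d, w }.

{ #, a, d, w }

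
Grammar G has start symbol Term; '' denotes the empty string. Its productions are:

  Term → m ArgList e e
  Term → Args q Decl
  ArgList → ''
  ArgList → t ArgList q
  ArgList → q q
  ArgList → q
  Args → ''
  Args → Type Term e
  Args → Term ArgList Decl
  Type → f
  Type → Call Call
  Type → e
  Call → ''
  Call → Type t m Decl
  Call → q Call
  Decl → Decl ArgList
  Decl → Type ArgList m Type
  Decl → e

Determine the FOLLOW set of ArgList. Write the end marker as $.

{ $, e, f, m, q, t }

In Term → m ArgList e e: add FIRST(e e) = { e }.
In ArgList → t ArgList q: add FIRST(q) = { q }.
In Args → Term ArgList Decl: add FIRST(Decl) = { e, f, m, q, t }.
In Decl → Decl ArgList: ArgList is at the end, add FOLLOW(Decl) = { $, e, f, m, q, t }.
In Decl → Type ArgList m Type: add FIRST(m Type) = { m }.
Union: FOLLOW(ArgList) = { $, e, f, m, q, t }.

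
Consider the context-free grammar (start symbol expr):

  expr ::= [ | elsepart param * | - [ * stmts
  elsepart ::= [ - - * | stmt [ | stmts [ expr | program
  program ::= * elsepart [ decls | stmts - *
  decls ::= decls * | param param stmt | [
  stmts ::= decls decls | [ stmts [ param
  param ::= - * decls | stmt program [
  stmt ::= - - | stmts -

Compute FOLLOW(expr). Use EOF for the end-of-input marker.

expr is the start symbol, so EOF ∈ FOLLOW(expr).
In elsepart ::= stmts [ expr: expr is at the end, add FOLLOW(elsepart) = { -, [ }.
Union: FOLLOW(expr) = { EOF, -, [ }.

{ EOF, -, [ }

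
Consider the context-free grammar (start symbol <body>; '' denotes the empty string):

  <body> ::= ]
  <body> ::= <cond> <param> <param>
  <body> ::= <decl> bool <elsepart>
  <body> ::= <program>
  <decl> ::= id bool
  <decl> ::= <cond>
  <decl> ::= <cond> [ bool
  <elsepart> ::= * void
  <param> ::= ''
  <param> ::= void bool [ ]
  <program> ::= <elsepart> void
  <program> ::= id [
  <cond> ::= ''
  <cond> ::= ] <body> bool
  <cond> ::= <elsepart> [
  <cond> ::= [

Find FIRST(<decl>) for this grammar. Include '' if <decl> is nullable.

<decl> ::= id bool contributes {id}.
From <decl> ::= <cond>: add FIRST(<cond>) = { *, [, ], '' } (including '' since <cond> is nullable).
From <decl> ::= <cond> [ bool: <cond> nullable, take FIRST(<cond>) ∪ {[} = { *, [, ] }.
Union: FIRST(<decl>) = { *, [, ], id, '' }.

{ *, [, ], id, '' }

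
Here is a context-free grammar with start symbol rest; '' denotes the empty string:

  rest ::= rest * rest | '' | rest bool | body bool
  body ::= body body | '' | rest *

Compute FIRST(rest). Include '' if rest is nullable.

From rest ::= rest * rest: rest nullable, take FIRST(rest) ∪ {*} = { *, bool }.
rest ::= '' contributes ''.
From rest ::= rest bool: rest nullable, take FIRST(rest) ∪ {bool} = { *, bool }.
From rest ::= body bool: body nullable, take FIRST(body) ∪ {bool} = { *, bool }.
Union: FIRST(rest) = { *, bool, '' }.

{ *, bool, '' }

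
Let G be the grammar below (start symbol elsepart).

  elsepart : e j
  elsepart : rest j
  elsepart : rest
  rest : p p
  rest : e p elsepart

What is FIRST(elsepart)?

elsepart : e j contributes {e}.
From elsepart : rest j: add FIRST(rest) = { e, p }.
From elsepart : rest: add FIRST(rest) = { e, p }.
Union: FIRST(elsepart) = { e, p }.

{ e, p }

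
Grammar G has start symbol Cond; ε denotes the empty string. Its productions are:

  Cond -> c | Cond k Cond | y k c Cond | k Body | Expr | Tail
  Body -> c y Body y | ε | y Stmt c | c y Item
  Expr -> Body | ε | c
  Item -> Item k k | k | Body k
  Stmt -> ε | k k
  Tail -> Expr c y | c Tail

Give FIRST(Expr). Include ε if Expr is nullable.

{ c, y, ε }

From Expr -> Body: add FIRST(Body) = { c, y, ε } (including ε since Body is nullable).
Expr -> ε contributes ε.
Expr -> c contributes {c}.
Union: FIRST(Expr) = { c, y, ε }.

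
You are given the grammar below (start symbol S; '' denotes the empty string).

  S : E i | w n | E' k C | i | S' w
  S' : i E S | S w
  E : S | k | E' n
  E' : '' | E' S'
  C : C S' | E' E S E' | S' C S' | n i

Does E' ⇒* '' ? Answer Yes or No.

Yes

E' has an ''-production, so E' ⇒ ''.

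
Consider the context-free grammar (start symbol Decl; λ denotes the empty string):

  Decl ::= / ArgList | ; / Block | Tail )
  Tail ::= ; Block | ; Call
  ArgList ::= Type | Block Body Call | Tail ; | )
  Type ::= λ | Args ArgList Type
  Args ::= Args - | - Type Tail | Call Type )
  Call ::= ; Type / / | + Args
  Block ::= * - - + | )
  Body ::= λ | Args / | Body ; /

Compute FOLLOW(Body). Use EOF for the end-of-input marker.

{ +, ; }

In ArgList ::= Block Body Call: add FIRST(Call) = { +, ; }.
In Body ::= Body ; /: add FIRST(; /) = { ; }.
Union: FOLLOW(Body) = { +, ; }.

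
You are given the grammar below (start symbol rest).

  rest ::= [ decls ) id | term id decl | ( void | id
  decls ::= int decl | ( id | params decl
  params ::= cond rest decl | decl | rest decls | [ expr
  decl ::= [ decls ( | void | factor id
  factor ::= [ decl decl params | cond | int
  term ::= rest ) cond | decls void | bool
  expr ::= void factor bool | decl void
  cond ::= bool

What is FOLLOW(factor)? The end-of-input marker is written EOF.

{ bool, id }

In decl ::= factor id: add FIRST(id) = { id }.
In expr ::= void factor bool: add FIRST(bool) = { bool }.
Union: FOLLOW(factor) = { bool, id }.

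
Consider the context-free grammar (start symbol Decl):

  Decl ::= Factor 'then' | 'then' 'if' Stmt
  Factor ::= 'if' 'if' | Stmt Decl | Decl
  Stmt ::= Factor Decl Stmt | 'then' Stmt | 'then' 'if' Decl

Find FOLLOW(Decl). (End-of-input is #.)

Decl is the start symbol, so # ∈ FOLLOW(Decl).
In Factor ::= Stmt Decl: Decl is at the end, add FOLLOW(Factor) = { 'if', 'then' }.
In Factor ::= Decl: Decl is at the end, add FOLLOW(Factor) = { 'if', 'then' }.
In Stmt ::= Factor Decl Stmt: add FIRST(Stmt) = { 'if', 'then' }.
In Stmt ::= 'then' 'if' Decl: Decl is at the end, add FOLLOW(Stmt) = { #, 'if', 'then' }.
Union: FOLLOW(Decl) = { #, 'if', 'then' }.

{ #, 'if', 'then' }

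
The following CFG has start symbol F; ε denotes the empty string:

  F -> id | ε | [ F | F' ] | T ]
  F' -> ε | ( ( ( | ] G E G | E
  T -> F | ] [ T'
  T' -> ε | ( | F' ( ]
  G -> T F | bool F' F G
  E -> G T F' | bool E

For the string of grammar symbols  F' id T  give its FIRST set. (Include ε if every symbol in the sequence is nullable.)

Add FIRST(F')\{ε} = { (, [, ], bool, id }; F' is nullable, continue.
id is a terminal; add {id} and stop.

{ (, [, ], bool, id }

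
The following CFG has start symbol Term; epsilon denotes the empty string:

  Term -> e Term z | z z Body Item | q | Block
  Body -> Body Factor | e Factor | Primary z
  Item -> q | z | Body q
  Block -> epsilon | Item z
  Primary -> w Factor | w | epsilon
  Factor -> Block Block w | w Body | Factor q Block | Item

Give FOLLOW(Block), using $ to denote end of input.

{ $, e, q, w, z }

In Term -> Block: Block is at the end, add FOLLOW(Term) = { $, z }.
In Factor -> Block Block w: add FIRST(Block w) = { e, q, w, z }.
In Factor -> Block Block w: add FIRST(w) = { w }.
In Factor -> Factor q Block: Block is at the end, add FOLLOW(Factor) = { e, q, w, z }.
Union: FOLLOW(Block) = { $, e, q, w, z }.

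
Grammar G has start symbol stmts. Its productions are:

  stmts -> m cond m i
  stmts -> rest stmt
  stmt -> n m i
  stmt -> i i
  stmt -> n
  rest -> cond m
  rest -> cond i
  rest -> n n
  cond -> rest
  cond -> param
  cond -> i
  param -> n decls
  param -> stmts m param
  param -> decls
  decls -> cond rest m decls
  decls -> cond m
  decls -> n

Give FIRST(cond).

From cond -> rest: add FIRST(rest) = { i, m, n }.
From cond -> param: add FIRST(param) = { i, m, n }.
cond -> i contributes {i}.
Union: FIRST(cond) = { i, m, n }.

{ i, m, n }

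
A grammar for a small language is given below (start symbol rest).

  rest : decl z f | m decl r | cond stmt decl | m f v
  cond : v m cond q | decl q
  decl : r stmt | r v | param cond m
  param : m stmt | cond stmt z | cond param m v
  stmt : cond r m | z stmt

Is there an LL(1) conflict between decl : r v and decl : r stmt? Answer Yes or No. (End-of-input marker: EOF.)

Yes

FIRST(r v) = { r } and FIRST(r stmt) = { r }.
Both contain r, so the two alternatives are not disjoint — LL(1) conflict.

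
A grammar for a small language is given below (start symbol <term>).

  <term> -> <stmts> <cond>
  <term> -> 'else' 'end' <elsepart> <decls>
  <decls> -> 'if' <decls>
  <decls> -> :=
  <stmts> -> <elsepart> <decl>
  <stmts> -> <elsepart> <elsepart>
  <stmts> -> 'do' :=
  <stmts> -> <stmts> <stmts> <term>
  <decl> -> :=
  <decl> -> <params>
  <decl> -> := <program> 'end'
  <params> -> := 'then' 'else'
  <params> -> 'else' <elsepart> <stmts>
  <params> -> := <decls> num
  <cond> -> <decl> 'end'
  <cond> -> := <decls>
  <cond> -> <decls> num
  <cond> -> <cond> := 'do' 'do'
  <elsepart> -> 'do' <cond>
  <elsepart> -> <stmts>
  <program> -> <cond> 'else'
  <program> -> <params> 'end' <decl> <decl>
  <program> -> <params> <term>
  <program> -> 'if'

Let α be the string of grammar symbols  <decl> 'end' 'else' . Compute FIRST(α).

Add FIRST(<decl>) = { 'else', := }; <decl> is not nullable, stop.

{ 'else', := }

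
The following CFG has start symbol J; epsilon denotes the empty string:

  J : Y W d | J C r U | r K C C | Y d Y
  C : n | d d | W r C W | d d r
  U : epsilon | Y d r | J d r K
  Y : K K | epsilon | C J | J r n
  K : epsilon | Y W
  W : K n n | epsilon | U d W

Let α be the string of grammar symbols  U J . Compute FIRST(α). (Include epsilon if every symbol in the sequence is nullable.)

{ d, n, r }

Add FIRST(U)\{epsilon} = { d, n, r }; U is nullable, continue.
Add FIRST(J) = { d, n, r }; J is not nullable, stop.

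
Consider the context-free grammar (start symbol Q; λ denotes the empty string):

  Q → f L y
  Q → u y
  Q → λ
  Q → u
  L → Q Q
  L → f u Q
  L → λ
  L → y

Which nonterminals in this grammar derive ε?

Directly nullable (have an λ-production): Q, L.

{ L, Q }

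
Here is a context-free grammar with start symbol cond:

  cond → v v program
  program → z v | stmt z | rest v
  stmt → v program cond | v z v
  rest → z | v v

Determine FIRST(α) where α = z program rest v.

{ z }

z is a terminal; add {z} and stop.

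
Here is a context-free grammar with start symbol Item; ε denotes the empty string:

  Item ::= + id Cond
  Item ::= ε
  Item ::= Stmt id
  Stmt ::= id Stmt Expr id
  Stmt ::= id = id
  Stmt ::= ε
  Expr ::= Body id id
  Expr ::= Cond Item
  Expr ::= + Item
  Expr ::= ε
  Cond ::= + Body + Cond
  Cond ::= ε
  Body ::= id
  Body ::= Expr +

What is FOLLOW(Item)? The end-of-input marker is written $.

Item is the start symbol, so $ ∈ FOLLOW(Item).
In Expr ::= Cond Item: Item is at the end, add FOLLOW(Expr) = { +, id }.
In Expr ::= + Item: Item is at the end, add FOLLOW(Expr) = { +, id }.
Union: FOLLOW(Item) = { $, +, id }.

{ $, +, id }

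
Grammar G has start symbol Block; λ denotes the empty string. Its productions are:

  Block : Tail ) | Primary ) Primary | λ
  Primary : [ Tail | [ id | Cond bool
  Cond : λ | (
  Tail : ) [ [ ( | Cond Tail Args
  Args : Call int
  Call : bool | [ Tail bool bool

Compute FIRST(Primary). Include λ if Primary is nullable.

{ (, [, bool }

Primary : [ Tail contributes {[}.
Primary : [ id contributes {[}.
From Primary : Cond bool: Cond nullable, take FIRST(Cond) ∪ {bool} = { (, bool }.
Union: FIRST(Primary) = { (, [, bool }.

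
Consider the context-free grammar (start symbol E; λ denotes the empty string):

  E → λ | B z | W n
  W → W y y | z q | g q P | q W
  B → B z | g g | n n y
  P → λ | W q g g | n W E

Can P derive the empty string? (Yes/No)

P has an λ-production, so P ⇒ λ.

Yes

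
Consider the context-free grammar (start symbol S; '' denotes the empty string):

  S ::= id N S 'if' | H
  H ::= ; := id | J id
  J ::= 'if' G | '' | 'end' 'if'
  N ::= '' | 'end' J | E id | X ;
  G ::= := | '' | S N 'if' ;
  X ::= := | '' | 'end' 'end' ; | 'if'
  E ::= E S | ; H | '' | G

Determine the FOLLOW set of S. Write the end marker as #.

{ #, 'end', 'if', :=, ;, id }

S is the start symbol, so # ∈ FOLLOW(S).
In S ::= id N S 'if': add FIRST('if') = { 'if' }.
In G ::= S N 'if' ;: add FIRST(N 'if' ;) = { 'end', 'if', :=, ;, id }.
In E ::= E S: S is at the end, add FOLLOW(E) = { 'end', 'if', ;, id }.
Union: FOLLOW(S) = { #, 'end', 'if', :=, ;, id }.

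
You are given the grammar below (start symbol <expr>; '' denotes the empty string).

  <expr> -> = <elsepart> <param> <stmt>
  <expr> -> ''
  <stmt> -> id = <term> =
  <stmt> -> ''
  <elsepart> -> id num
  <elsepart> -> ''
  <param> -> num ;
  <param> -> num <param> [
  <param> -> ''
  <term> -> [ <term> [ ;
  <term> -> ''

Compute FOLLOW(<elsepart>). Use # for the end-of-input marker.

In <expr> -> = <elsepart> <param> <stmt>: add FIRST(<param> <stmt>)\{''} = { id, num }.
  Since <param> <stmt> is nullable, also add FOLLOW(<expr>) = { # }.
Union: FOLLOW(<elsepart>) = { #, id, num }.

{ #, id, num }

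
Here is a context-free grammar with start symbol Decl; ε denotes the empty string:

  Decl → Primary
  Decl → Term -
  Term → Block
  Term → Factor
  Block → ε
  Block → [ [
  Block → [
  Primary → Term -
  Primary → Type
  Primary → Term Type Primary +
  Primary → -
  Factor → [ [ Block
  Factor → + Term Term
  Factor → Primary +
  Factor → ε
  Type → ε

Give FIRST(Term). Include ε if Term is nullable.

From Term → Block: add FIRST(Block) = { [, ε } (including ε since Block is nullable).
From Term → Factor: add FIRST(Factor) = { +, -, [, ε } (including ε since Factor is nullable).
Union: FIRST(Term) = { +, -, [, ε }.

{ +, -, [, ε }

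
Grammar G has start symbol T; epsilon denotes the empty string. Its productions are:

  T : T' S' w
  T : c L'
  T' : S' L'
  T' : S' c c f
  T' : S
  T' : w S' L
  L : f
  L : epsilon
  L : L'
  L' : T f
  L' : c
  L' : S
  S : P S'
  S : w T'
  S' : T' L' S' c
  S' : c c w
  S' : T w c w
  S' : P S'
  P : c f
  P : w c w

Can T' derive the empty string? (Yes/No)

Nullable nonterminals: L.
No production of T' has an RHS whose symbols are all nullable, so T' is not nullable.

No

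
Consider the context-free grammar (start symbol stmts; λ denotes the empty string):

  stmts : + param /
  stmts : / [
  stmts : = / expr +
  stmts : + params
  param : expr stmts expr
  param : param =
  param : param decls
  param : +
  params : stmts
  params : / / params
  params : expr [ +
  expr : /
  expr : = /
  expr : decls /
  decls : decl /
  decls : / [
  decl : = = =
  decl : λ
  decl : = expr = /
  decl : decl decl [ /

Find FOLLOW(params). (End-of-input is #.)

{ #, /, =, [ }

In stmts : + params: params is at the end, add FOLLOW(stmts) = { #, /, =, [ }.
In params : / / params: params is at the end, add FOLLOW(params) = { #, /, =, [ }.
Union: FOLLOW(params) = { #, /, =, [ }.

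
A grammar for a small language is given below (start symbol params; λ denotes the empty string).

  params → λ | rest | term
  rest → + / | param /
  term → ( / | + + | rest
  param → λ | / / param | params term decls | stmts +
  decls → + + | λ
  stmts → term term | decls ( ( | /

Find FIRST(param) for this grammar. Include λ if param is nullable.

param → λ contributes λ.
param → / / param contributes {/}.
From param → params term decls: params nullable, take FIRST(params) ∪ FIRST(term) = { (, +, / }.
From param → stmts +: add FIRST(stmts) = { (, +, / }.
Union: FIRST(param) = { (, +, /, λ }.

{ (, +, /, λ }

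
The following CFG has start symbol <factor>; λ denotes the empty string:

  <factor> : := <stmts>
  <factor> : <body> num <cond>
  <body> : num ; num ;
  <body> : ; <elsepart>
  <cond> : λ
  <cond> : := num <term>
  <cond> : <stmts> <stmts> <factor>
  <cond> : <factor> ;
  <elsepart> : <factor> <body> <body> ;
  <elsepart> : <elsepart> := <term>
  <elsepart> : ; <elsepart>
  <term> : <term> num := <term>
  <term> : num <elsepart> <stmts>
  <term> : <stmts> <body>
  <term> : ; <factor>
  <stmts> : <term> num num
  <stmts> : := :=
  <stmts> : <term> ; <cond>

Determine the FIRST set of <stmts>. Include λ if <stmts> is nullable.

{ :=, ;, num }

From <stmts> : <term> num num: add FIRST(<term>) = { :=, ;, num }.
<stmts> : := := contributes {:=}.
From <stmts> : <term> ; <cond>: add FIRST(<term>) = { :=, ;, num }.
Union: FIRST(<stmts>) = { :=, ;, num }.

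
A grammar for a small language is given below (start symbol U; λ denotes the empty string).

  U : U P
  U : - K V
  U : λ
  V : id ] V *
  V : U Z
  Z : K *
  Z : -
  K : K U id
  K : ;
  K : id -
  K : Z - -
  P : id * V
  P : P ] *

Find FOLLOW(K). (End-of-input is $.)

{ *, -, ;, id }

In U : - K V: add FIRST(V) = { -, ;, id }.
In Z : K *: add FIRST(*) = { * }.
In K : K U id: add FIRST(U id) = { -, id }.
Union: FOLLOW(K) = { *, -, ;, id }.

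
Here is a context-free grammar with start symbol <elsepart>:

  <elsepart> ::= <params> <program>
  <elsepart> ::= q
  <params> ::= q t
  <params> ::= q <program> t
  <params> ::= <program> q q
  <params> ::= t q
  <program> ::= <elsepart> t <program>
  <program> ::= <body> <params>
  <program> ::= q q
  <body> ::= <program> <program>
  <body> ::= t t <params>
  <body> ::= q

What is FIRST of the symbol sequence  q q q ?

{ q }

q is a terminal; add {q} and stop.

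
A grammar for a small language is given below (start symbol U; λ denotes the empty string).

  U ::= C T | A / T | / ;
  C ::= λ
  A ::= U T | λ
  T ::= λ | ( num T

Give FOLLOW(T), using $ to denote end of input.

In U ::= C T: T is at the end, add FOLLOW(U) = { $, (, / }.
In U ::= A / T: T is at the end, add FOLLOW(U) = { $, (, / }.
In A ::= U T: T is at the end, add FOLLOW(A) = { / }.
In T ::= ( num T: T is at the end, add FOLLOW(T) = { $, (, / }.
Union: FOLLOW(T) = { $, (, / }.

{ $, (, / }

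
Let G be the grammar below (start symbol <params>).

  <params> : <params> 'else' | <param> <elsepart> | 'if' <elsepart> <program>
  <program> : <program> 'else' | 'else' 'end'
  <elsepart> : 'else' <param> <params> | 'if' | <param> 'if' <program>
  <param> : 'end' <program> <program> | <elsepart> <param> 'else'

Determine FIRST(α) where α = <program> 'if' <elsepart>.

{ 'else' }

Add FIRST(<program>) = { 'else' }; <program> is not nullable, stop.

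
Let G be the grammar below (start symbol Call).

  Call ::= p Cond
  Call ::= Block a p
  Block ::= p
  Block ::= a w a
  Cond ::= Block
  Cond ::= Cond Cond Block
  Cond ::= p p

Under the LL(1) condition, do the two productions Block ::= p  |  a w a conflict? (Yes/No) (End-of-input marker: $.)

FIRST(p) = { p } and FIRST(a w a) = { a }.
The FIRST sets are disjoint and neither alternative is nullable — no conflict.

No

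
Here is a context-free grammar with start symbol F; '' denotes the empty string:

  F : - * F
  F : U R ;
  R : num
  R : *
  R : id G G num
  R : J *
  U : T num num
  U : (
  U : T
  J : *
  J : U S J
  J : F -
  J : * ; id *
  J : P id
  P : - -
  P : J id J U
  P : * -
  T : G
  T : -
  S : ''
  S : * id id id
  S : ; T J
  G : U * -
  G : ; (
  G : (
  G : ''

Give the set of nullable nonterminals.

Directly nullable (have an ''-production): S, G.
U : T with every symbol nullable, so U is nullable.
T : G with every symbol nullable, so T is nullable.
No other nonterminal has a production whose RHS symbols are all nullable.

{ G, S, T, U }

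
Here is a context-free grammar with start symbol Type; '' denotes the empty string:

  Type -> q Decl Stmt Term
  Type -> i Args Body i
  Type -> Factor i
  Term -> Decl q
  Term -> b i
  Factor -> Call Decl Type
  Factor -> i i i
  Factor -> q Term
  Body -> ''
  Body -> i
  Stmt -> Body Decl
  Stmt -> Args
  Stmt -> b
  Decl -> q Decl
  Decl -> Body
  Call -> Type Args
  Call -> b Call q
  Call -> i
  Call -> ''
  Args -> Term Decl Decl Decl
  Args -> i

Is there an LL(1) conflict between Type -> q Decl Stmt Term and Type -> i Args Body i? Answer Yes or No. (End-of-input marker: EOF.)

No

FIRST(q Decl Stmt Term) = { q } and FIRST(i Args Body i) = { i }.
The FIRST sets are disjoint and neither alternative is nullable — no conflict.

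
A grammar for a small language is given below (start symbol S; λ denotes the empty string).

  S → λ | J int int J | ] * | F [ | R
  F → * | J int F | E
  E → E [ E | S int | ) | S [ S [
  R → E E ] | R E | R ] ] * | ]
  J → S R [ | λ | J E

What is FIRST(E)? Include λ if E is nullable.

From E → E [ E: add FIRST(E) = { ), *, [, ], int }.
From E → S int: S nullable, take FIRST(S) ∪ {int} = { ), *, [, ], int }.
E → ) contributes {)}.
From E → S [ S [: S nullable, take FIRST(S) ∪ {[} = { ), *, [, ], int }.
Union: FIRST(E) = { ), *, [, ], int }.

{ ), *, [, ], int }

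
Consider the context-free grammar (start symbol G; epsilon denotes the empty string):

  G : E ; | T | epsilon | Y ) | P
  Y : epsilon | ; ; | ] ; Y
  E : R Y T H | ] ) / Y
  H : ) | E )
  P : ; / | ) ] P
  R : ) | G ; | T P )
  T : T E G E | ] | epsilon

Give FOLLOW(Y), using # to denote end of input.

{ #, ), ;, ] }

In G : Y ): add FIRST()) = { ) }.
In Y : ] ; Y: Y is at the end, add FOLLOW(Y) = { #, ), ;, ] }.
In E : R Y T H: add FIRST(T H) = { ), ;, ] }.
In E : ] ) / Y: Y is at the end, add FOLLOW(E) = { #, ), ;, ] }.
Union: FOLLOW(Y) = { #, ), ;, ] }.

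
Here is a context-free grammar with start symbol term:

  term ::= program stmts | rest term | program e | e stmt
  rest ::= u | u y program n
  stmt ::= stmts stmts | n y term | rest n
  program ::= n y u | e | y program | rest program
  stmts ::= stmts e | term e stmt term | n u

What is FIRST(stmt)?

{ e, n, u, y }

From stmt ::= stmts stmts: add FIRST(stmts) = { e, n, u, y }.
stmt ::= n y term contributes {n}.
From stmt ::= rest n: add FIRST(rest) = { u }.
Union: FIRST(stmt) = { e, n, u, y }.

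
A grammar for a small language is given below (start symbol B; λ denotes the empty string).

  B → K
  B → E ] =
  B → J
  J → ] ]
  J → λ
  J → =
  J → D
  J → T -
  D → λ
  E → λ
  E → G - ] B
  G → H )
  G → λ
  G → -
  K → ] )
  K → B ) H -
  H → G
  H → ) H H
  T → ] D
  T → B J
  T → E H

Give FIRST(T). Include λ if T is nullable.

T → ] D contributes {]}.
From T → B J: B, J nullable, take FIRST(B) ∪ FIRST(J) = { ), -, =, ] }; also λ since the whole RHS is nullable.
From T → E H: E, H nullable, take FIRST(E) ∪ FIRST(H) = { ), - }; also λ since the whole RHS is nullable.
Union: FIRST(T) = { ), -, =, ], λ }.

{ ), -, =, ], λ }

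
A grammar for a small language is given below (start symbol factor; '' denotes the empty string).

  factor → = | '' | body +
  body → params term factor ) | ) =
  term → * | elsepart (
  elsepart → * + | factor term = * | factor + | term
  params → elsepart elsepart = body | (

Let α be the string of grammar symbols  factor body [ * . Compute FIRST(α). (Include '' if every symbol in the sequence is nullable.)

{ (, ), *, +, = }

Add FIRST(factor)\{''} = { (, ), *, +, = }; factor is nullable, continue.
Add FIRST(body) = { (, ), *, +, = }; body is not nullable, stop.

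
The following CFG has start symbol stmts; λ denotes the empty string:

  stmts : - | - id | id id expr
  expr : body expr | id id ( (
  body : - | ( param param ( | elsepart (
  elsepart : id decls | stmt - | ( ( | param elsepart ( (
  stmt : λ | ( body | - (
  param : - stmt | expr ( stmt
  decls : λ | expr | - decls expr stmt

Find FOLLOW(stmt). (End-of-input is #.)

In elsepart : stmt -: add FIRST(-) = { - }.
In param : - stmt: stmt is at the end, add FOLLOW(param) = { (, -, id }.
In param : expr ( stmt: stmt is at the end, add FOLLOW(param) = { (, -, id }.
In decls : - decls expr stmt: stmt is at the end, add FOLLOW(decls) = { (, -, id }.
Union: FOLLOW(stmt) = { (, -, id }.

{ (, -, id }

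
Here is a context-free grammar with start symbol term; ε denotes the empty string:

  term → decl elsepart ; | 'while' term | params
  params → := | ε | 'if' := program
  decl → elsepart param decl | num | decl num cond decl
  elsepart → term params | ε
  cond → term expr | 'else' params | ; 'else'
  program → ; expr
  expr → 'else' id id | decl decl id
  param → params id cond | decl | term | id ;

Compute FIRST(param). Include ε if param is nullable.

From param → params id cond: params nullable, take FIRST(params) ∪ {id} = { 'if', :=, id }.
From param → decl: add FIRST(decl) = { 'if', 'while', :=, id, num }.
From param → term: add FIRST(term) = { 'if', 'while', :=, id, num, ε } (including ε since term is nullable).
param → id ; contributes {id}.
Union: FIRST(param) = { 'if', 'while', :=, id, num, ε }.

{ 'if', 'while', :=, id, num, ε }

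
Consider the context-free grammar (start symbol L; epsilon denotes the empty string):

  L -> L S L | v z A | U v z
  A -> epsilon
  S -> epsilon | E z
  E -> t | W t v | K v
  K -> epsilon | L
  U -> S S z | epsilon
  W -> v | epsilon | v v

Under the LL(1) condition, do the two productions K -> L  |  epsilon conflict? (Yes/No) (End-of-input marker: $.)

FIRST(L) = { t, v, z } and FIRST(epsilon) = { epsilon }.
The second alternative is nullable and FOLLOW(K) = { v } shares v with FIRST of the first — conflict.

Yes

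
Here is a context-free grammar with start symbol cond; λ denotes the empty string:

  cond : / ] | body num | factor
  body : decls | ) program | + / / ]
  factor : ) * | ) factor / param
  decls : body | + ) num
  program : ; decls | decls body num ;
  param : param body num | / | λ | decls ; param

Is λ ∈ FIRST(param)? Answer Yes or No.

Yes

param has an λ-production, so param ⇒ λ.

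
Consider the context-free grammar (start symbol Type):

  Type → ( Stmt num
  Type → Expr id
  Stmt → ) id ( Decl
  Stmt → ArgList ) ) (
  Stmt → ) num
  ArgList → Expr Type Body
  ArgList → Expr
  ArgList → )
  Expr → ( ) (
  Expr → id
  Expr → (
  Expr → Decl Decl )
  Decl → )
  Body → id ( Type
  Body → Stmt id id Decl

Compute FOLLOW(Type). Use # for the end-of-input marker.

{ #, (, ), id }

Type is the start symbol, so # ∈ FOLLOW(Type).
In ArgList → Expr Type Body: add FIRST(Body) = { (, ), id }.
In Body → id ( Type: Type is at the end, add FOLLOW(Body) = { ) }.
Union: FOLLOW(Type) = { #, (, ), id }.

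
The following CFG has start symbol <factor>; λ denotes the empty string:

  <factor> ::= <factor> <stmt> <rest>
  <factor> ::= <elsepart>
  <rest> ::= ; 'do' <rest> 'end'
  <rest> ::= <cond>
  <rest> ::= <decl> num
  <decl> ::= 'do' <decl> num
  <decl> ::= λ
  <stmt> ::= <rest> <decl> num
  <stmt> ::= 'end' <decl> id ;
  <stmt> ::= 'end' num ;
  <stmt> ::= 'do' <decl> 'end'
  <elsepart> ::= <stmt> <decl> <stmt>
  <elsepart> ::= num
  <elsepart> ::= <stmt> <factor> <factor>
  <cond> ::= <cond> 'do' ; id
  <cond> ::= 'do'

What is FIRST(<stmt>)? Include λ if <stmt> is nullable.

{ 'do', 'end', ;, num }

From <stmt> ::= <rest> <decl> num: add FIRST(<rest>) = { 'do', ;, num }.
<stmt> ::= 'end' <decl> id ; contributes {'end'}.
<stmt> ::= 'end' num ; contributes {'end'}.
<stmt> ::= 'do' <decl> 'end' contributes {'do'}.
Union: FIRST(<stmt>) = { 'do', 'end', ;, num }.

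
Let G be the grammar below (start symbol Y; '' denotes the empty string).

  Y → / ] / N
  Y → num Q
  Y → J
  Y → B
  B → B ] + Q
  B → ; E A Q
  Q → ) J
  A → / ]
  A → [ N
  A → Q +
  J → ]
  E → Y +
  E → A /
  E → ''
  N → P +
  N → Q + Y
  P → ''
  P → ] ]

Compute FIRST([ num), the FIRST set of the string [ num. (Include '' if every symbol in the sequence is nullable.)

{ [ }

[ is a terminal; add {[} and stop.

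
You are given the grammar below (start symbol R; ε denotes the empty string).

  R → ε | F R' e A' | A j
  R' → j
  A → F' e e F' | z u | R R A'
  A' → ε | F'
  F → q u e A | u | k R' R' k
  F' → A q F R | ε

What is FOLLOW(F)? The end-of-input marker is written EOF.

In R → F R' e A': add FIRST(R' e A') = { j }.
In F' → A q F R: add FIRST(R)\{ε} = { e, j, k, q, u, z }.
  Since R is nullable, also add FOLLOW(F') = { EOF, e, j, k, q, u, z }.
Union: FOLLOW(F) = { EOF, e, j, k, q, u, z }.

{ EOF, e, j, k, q, u, z }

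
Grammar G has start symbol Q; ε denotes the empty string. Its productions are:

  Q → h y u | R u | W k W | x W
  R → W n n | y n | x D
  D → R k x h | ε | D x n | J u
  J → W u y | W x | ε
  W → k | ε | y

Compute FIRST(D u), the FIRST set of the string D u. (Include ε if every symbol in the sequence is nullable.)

{ k, n, u, x, y }

Add FIRST(D)\{ε} = { k, n, u, x, y }; D is nullable, continue.
u is a terminal; add {u} and stop.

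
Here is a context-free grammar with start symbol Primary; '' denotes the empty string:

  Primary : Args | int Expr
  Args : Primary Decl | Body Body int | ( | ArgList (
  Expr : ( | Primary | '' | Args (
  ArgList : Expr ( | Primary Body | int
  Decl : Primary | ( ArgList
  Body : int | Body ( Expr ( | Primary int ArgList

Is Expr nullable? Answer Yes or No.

Yes

Expr has an ''-production, so Expr ⇒ ''.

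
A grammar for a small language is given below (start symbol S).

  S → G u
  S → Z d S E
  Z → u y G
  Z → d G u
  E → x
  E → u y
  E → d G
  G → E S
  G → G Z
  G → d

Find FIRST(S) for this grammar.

{ d, u, x }

From S → G u: add FIRST(G) = { d, u, x }.
From S → Z d S E: add FIRST(Z) = { d, u }.
Union: FIRST(S) = { d, u, x }.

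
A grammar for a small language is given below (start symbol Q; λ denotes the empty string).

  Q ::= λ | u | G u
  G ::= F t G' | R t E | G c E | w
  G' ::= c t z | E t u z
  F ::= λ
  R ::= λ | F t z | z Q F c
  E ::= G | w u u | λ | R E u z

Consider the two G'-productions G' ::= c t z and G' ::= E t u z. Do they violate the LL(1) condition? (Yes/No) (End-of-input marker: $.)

No

FIRST(c t z) = { c } and FIRST(E t u z) = { t, u, w, z }.
The FIRST sets are disjoint and neither alternative is nullable — no conflict.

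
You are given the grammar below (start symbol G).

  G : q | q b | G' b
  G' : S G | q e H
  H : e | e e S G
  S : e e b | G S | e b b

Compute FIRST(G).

G : q contributes {q}.
G : q b contributes {q}.
From G : G' b: add FIRST(G') = { e, q }.
Union: FIRST(G) = { e, q }.

{ e, q }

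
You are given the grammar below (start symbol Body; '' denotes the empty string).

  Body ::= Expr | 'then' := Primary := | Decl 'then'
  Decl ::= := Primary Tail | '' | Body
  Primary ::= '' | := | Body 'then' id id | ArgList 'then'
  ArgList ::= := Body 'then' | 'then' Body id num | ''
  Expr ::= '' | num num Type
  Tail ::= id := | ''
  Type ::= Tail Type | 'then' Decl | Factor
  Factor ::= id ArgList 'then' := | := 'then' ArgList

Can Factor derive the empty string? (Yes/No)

No

Nullable nonterminals: ArgList, Body, Decl, Expr, Primary, Tail.
No production of Factor has an RHS whose symbols are all nullable, so Factor is not nullable.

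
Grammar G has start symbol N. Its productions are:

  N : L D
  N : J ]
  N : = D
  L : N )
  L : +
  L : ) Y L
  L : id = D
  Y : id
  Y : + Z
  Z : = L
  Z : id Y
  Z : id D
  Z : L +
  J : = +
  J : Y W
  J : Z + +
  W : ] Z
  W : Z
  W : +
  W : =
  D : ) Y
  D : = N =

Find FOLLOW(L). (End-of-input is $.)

{ $, ), +, =, ], id }

In N : L D: add FIRST(D) = { ), = }.
In L : ) Y L: L is at the end, add FOLLOW(L) = { $, ), +, =, ], id }.
In Z : = L: L is at the end, add FOLLOW(Z) = { $, ), +, =, ], id }.
In Z : L +: add FIRST(+) = { + }.
Union: FOLLOW(L) = { $, ), +, =, ], id }.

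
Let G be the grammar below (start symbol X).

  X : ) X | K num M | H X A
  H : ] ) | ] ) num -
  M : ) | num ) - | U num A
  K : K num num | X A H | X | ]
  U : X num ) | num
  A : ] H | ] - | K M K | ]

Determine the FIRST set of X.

X : ) X contributes {)}.
From X : K num M: add FIRST(K) = { ), ] }.
From X : H X A: add FIRST(H) = { ] }.
Union: FIRST(X) = { ), ] }.

{ ), ] }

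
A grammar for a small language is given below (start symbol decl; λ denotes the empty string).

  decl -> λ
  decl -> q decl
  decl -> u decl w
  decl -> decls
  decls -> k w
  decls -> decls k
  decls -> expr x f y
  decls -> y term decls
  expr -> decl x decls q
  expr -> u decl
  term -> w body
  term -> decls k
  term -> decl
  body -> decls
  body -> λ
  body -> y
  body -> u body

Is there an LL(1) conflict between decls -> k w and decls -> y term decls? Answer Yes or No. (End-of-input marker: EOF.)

No

FIRST(k w) = { k } and FIRST(y term decls) = { y }.
The FIRST sets are disjoint and neither alternative is nullable — no conflict.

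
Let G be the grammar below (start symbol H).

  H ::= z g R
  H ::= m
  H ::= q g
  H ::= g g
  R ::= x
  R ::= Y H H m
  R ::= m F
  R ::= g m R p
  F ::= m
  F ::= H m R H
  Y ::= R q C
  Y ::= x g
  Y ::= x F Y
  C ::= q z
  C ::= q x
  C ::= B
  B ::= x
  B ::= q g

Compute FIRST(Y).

From Y ::= R q C: add FIRST(R) = { g, m, x }.
Y ::= x g contributes {x}.
Y ::= x F Y contributes {x}.
Union: FIRST(Y) = { g, m, x }.

{ g, m, x }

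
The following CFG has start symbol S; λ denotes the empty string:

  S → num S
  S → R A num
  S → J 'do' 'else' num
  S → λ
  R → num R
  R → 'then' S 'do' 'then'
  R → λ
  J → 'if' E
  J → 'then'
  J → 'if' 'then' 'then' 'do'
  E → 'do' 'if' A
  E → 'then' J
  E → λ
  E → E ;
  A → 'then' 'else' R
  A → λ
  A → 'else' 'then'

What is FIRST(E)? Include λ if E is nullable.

{ 'do', 'then', ;, λ }

E → 'do' 'if' A contributes {'do'}.
E → 'then' J contributes {'then'}.
E → λ contributes λ.
From E → E ;: E nullable, take FIRST(E) ∪ {;} = { 'do', 'then', ; }.
Union: FIRST(E) = { 'do', 'then', ;, λ }.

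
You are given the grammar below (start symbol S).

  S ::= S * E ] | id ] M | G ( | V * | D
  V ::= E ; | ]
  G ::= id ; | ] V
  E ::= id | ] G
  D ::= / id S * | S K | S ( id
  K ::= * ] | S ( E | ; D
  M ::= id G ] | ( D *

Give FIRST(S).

{ /, ], id }

From S ::= S * E ]: add FIRST(S) = { /, ], id }.
S ::= id ] M contributes {id}.
From S ::= G (: add FIRST(G) = { ], id }.
From S ::= V *: add FIRST(V) = { ], id }.
From S ::= D: add FIRST(D) = { /, ], id }.
Union: FIRST(S) = { /, ], id }.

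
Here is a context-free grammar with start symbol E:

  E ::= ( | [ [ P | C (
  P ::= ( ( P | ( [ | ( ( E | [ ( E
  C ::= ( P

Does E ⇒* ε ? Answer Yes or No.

No

No nonterminal in this grammar is nullable.
No production of E has an RHS whose symbols are all nullable, so E is not nullable.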